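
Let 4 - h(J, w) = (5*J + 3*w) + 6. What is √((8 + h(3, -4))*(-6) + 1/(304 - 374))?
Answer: I*√88270/70 ≈ 4.2443*I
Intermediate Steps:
h(J, w) = -2 - 5*J - 3*w (h(J, w) = 4 - ((5*J + 3*w) + 6) = 4 - ((3*w + 5*J) + 6) = 4 - (6 + 3*w + 5*J) = 4 + (-6 - 5*J - 3*w) = -2 - 5*J - 3*w)
√((8 + h(3, -4))*(-6) + 1/(304 - 374)) = √((8 + (-2 - 5*3 - 3*(-4)))*(-6) + 1/(304 - 374)) = √((8 + (-2 - 15 + 12))*(-6) + 1/(-70)) = √((8 - 5)*(-6) - 1/70) = √(3*(-6) - 1/70) = √(-18 - 1/70) = √(-1261/70) = I*√88270/70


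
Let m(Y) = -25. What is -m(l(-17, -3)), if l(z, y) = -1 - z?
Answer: 25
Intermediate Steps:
-m(l(-17, -3)) = -1*(-25) = 25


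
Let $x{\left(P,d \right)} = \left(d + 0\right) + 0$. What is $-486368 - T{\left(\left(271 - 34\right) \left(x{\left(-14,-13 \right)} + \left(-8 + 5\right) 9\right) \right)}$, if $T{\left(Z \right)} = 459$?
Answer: $-486827$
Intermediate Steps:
$x{\left(P,d \right)} = d$ ($x{\left(P,d \right)} = d + 0 = d$)
$-486368 - T{\left(\left(271 - 34\right) \left(x{\left(-14,-13 \right)} + \left(-8 + 5\right) 9\right) \right)} = -486368 - 459 = -486827$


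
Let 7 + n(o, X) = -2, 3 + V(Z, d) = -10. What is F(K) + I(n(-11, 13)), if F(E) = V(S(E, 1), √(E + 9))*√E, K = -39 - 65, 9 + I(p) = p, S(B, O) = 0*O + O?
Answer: -18 - 26*I*√26 ≈ -18.0 - 132.57*I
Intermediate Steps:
S(B, O) = O (S(B, O) = 0 + O = O)
V(Z, d) = -13 (V(Z, d) = -3 - 10 = -13)
n(o, X) = -9 (n(o, X) = -7 - 2 = -9)
I(p) = -9 + p
K = -104
F(E) = -13*√E
F(K) + I(n(-11, 13)) = -26*I*√26 + (-9 - 9) = -26*I*√26 - 18 = -18 - 26*I*√26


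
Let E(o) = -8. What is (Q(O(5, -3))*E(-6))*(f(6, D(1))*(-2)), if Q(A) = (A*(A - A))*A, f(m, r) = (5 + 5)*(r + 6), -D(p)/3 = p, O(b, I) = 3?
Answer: 0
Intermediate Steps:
D(p) = -3*p
f(m, r) = 60 + 10*r (f(m, r) = 10*(6 + r) = 60 + 10*r)
Q(A) = 0 (Q(A) = (A*0)*A = 0*A = 0)
(Q(O(5, -3))*E(-6))*(f(6, D(1))*(-2)) = (0*(-8))*((60 + 10*(-3*1))*(-2)) = 0*((60 + 10*(-3))*(-2)) = 0*((60 - 30)*(-2)) = 0*(30*(-2)) = 0*(-60) = 0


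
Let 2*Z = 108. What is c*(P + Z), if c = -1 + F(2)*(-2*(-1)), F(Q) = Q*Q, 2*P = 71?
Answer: 1253/2 ≈ 626.50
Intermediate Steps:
Z = 54 (Z = (½)*108 = 54)
P = 71/2 (P = (½)*71 = 71/2 ≈ 35.500)
F(Q) = Q²
c = 7 (c = -1 + 2²*(-2*(-1)) = -1 + 4*2 = -1 + 8 = 7)
c*(P + Z) = 7*(71/2 + 54) = 7*(179/2) = 1253/2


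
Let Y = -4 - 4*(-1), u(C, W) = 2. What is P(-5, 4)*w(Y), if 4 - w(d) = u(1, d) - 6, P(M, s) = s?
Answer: 32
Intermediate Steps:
Y = 0 (Y = -4 + 4 = 0)
w(d) = 8 (w(d) = 4 - (2 - 6) = 4 - 1*(-4) = 4 + 4 = 8)
P(-5, 4)*w(Y) = 4*8 = 32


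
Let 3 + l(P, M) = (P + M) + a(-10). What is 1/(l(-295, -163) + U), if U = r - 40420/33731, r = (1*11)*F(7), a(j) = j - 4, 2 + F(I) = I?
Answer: -33731/14207440 ≈ -0.0023742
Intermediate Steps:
F(I) = -2 + I
a(j) = -4 + j
l(P, M) = -17 + M + P (l(P, M) = -3 + ((P + M) + (-4 - 10)) = -3 + ((M + P) - 14) = -3 + (-14 + M + P) = -17 + M + P)
r = 55 (r = (1*11)*(-2 + 7) = 11*5 = 55)
U = 1814785/33731 (U = 55 - 40420/33731 = 1814785/33731 ≈ 53.802)
1/(l(-295, -163) + U) = 1/((-17 - 163 - 295) + 1814785/33731) = 1/(-475 + 1814785/33731) = 1/(-14207440/33731) = -33731/14207440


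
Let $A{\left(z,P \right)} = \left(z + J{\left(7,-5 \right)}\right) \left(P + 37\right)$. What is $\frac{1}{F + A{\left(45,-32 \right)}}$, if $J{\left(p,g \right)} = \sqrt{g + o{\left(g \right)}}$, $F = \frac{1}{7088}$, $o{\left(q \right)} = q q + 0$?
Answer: $\frac{11303949488}{2518270357601} - \frac{502397440 \sqrt{5}}{2518270357601} \approx 0.0040427$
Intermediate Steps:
$o{\left(q \right)} = q^{2}$ ($o{\left(q \right)} = q^{2} + 0 = q^{2}$)
$F = \frac{1}{7088} \approx 0.00014108$
$J{\left(p,g \right)} = \sqrt{g + g^{2}}$
$A{\left(z,P \right)} = \left(37 + P\right) \left(z + 2 \sqrt{5}\right)$ ($A{\left(z,P \right)} = \left(z + \sqrt{- 5 \left(1 - 5\right)}\right) \left(P + 37\right) = \left(z + \sqrt{\left(-5\right) \left(-4\right)}\right) \left(37 + P\right) = \left(z + \sqrt{20}\right) \left(37 + P\right) = \left(z + 2 \sqrt{5}\right) \left(37 + P\right) = \left(37 + P\right) \left(z + 2 \sqrt{5}\right)$)
$\frac{1}{F + A{\left(45,-32 \right)}} = \frac{1}{\frac{1}{7088} + \left(37 \cdot 45 + 74 \sqrt{5} - 1440 + 2 \left(-32\right) \sqrt{5}\right)} = \frac{1}{\frac{1}{7088} + \left(1665 + 74 \sqrt{5} - 1440 - 64 \sqrt{5}\right)} = \frac{1}{\frac{1}{7088} + \left(225 + 10 \sqrt{5}\right)} = \frac{1}{\frac{1594801}{7088} + 10 \sqrt{5}}$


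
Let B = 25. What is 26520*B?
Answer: 663000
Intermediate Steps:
26520*B = 26520*25 = 663000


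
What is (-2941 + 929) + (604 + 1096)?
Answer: -312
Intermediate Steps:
(-2941 + 929) + (604 + 1096) = -2012 + 1700 = -312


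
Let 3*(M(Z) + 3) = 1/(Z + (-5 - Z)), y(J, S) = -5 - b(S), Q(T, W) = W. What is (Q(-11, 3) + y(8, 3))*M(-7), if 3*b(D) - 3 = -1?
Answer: 368/45 ≈ 8.1778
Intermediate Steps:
b(D) = ⅔ (b(D) = 1 + (⅓)*(-1) = 1 - ⅓ = ⅔)
y(J, S) = -17/3 (y(J, S) = -5 - 1*⅔ = -5 - ⅔ = -17/3)
M(Z) = -46/15 (M(Z) = -3 + 1/(3*(Z + (-5 - Z))) = -3 + (⅓)/(-5) = -3 + (⅓)*(-⅕) = -3 - 1/15 = -46/15)
(Q(-11, 3) + y(8, 3))*M(-7) = (3 - 17/3)*(-46/15) = -8/3*(-46/15) = 368/45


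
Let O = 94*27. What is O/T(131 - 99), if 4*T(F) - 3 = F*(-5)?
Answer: -10152/157 ≈ -64.662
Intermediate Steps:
T(F) = ¾ - 5*F/4 (T(F) = ¾ + (F*(-5))/4 = ¾ + (-5*F)/4 = ¾ - 5*F/4)
O = 2538
O/T(131 - 99) = 2538/(¾ - 5*(131 - 99)/4) = 2538/(¾ - 5/4*32) = 2538/(¾ - 40) = 2538/(-157/4) = 2538*(-4/157) = -10152/157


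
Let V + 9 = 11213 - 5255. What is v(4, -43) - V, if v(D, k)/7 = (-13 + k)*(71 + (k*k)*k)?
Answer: 31132963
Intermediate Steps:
V = 5949 (V = -9 + (11213 - 5255) = -9 + 5958 = 5949)
v(D, k) = 7*(-13 + k)*(71 + k**3) (v(D, k) = 7*((-13 + k)*(71 + (k*k)*k)) = 7*((-13 + k)*(71 + k**2*k)) = 7*((-13 + k)*(71 + k**3)) = 7*(-13 + k)*(71 + k**3))
v(4, -43) - V = (-6461 - 91*(-43)**3 + 7*(-43)**4 + 497*(-43)) - 1*5949 = (-6461 - 91*(-79507) + 7*3418801 - 21371) - 5949 = (-6461 + 7235137 + 23931607 - 21371) - 5949 = 31138912 - 5949 = 31132963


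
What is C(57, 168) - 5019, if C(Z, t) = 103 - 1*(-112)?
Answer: -4804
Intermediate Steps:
C(Z, t) = 215 (C(Z, t) = 103 + 112 = 215)
C(57, 168) - 5019 = 215 - 5019 = -4804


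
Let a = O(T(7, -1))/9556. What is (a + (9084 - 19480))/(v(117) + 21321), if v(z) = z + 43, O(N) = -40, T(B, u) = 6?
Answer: -24836054/51318109 ≈ -0.48396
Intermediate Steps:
v(z) = 43 + z
a = -10/2389 (a = -40/9556 = -40*1/9556 = -10/2389 ≈ -0.0041859)
(a + (9084 - 19480))/(v(117) + 21321) = (-10/2389 + (9084 - 19480))/((43 + 117) + 21321) = (-10/2389 - 10396)/(160 + 21321) = -24836054/2389/21481 = -24836054/2389*1/21481 = -24836054/51318109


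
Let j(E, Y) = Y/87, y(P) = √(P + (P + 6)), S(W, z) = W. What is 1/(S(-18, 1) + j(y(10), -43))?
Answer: -87/1609 ≈ -0.054071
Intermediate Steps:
y(P) = √(6 + 2*P) (y(P) = √(P + (6 + P)) = √(6 + 2*P))
j(E, Y) = Y/87 (j(E, Y) = Y*(1/87) = Y/87)
1/(S(-18, 1) + j(y(10), -43)) = 1/(-18 + (1/87)*(-43)) = 1/(-18 - 43/87) = 1/(-1609/87) = -87/1609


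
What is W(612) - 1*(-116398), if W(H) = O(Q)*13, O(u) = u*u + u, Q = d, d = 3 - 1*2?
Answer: 116424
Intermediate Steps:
d = 1 (d = 3 - 2 = 1)
Q = 1
O(u) = u + u² (O(u) = u² + u = u + u²)
W(H) = 26 (W(H) = (1*(1 + 1))*13 = (1*2)*13 = 2*13 = 26)
W(612) - 1*(-116398) = 26 - 1*(-116398) = 26 + 116398 = 116424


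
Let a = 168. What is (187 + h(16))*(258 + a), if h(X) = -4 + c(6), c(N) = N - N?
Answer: 77958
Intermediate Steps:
c(N) = 0
h(X) = -4 (h(X) = -4 + 0 = -4)
(187 + h(16))*(258 + a) = (187 - 4)*(258 + 168) = 183*426 = 77958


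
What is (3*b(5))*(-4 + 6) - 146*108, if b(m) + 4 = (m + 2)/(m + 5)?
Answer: -78939/5 ≈ -15788.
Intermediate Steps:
b(m) = -4 + (2 + m)/(5 + m) (b(m) = -4 + (m + 2)/(m + 5) = -4 + (2 + m)/(5 + m))
(3*b(5))*(-4 + 6) - 146*108 = (3*(3*(-6 - 1*5)/(5 + 5)))*(-4 + 6) - 146*108 = (3*(3*(-6 - 5)/10))*2 - 15768 = (3*(3*(1/10)*(-11)))*2 - 15768 = (3*(-33/10))*2 - 15768 = -99/10*2 - 15768 = -99/5 - 15768 = -78939/5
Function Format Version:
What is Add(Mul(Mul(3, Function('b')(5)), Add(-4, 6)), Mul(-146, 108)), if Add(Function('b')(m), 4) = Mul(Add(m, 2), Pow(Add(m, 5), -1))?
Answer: Rational(-78939, 5) ≈ -15788.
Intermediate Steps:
Function('b')(m) = Add(-4, Mul(Pow(Add(5, m), -1), Add(2, m))) (Function('b')(m) = Add(-4, Mul(Add(m, 2), Pow(Add(m, 5), -1))) = Add(-4, Mul(Add(2, m), Pow(Add(5, m), -1))) = Add(-4, Mul(Pow(Add(5, m), -1), Add(2, m))))
Add(Mul(Mul(3, Function('b')(5)), Add(-4, 6)), Mul(-146, 108)) = Add(Mul(Mul(3, Mul(3, Pow(Add(5, 5), -1), Add(-6, Mul(-1, 5)))), Add(-4, 6)), Mul(-146, 108)) = Add(Mul(Mul(3, Mul(3, Pow(10, -1), Add(-6, -5))), 2), -15768) = Add(Mul(Mul(3, Mul(3, Rational(1, 10), -11)), 2), -15768) = Add(Mul(Mul(3, Rational(-33, 10)), 2), -15768) = Add(Mul(Rational(-99, 10), 2), -15768) = Add(Rational(-99, 5), -15768) = Rational(-78939, 5)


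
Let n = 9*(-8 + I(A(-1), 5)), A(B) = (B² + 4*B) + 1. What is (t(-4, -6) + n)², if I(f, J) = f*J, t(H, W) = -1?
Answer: 26569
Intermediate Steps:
A(B) = 1 + B² + 4*B
I(f, J) = J*f
n = -162 (n = 9*(-8 + 5*(1 + (-1)² + 4*(-1))) = 9*(-8 + 5*(1 + 1 - 4)) = 9*(-8 + 5*(-2)) = 9*(-8 - 10) = 9*(-18) = -162)
(t(-4, -6) + n)² = (-1 - 162)² = (-163)² = 26569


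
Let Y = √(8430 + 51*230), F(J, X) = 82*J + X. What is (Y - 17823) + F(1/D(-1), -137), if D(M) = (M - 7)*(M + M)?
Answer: -143639/8 + 24*√35 ≈ -17813.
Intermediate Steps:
D(M) = 2*M*(-7 + M) (D(M) = (-7 + M)*(2*M) = 2*M*(-7 + M))
F(J, X) = X + 82*J
Y = 24*√35 (Y = √(8430 + 11730) = √20160 = 24*√35 ≈ 141.99)
(Y - 17823) + F(1/D(-1), -137) = (24*√35 - 17823) + (-137 + 82/((2*(-1)*(-7 - 1)))) = (-17823 + 24*√35) + (-137 + 82/((2*(-1)*(-8)))) = (-17823 + 24*√35) + (-137 + 82/16) = (-17823 + 24*√35) + (-137 + 82*(1/16)) = (-17823 + 24*√35) + (-137 + 41/8) = (-17823 + 24*√35) - 1055/8 = -143639/8 + 24*√35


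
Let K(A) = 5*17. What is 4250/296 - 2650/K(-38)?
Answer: -42315/2516 ≈ -16.818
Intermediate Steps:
K(A) = 85
4250/296 - 2650/K(-38) = 4250/296 - 2650/85 = 4250*(1/296) - 2650*1/85 = 2125/148 - 530/17 = -42315/2516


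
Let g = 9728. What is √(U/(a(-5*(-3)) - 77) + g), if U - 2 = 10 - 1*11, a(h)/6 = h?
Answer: √1644045/13 ≈ 98.631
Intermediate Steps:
a(h) = 6*h
U = 1 (U = 2 + (10 - 1*11) = 2 + (10 - 11) = 2 - 1 = 1)
√(U/(a(-5*(-3)) - 77) + g) = √(1/(6*(-5*(-3)) - 77) + 9728) = √(1/(6*15 - 77) + 9728) = √(1/(90 - 77) + 9728) = √(1/13 + 9728) = √(126465/13) = √1644045/13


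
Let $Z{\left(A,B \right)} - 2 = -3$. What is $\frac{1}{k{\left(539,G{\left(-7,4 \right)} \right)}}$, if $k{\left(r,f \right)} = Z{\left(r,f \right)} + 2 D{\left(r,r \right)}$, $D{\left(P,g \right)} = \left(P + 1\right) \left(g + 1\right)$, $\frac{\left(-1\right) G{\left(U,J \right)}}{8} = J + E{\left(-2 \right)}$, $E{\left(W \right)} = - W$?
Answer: $\frac{1}{583199} \approx 1.7147 \cdot 10^{-6}$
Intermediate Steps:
$G{\left(U,J \right)} = -16 - 8 J$ ($G{\left(U,J \right)} = - 8 \left(J - -2\right) = - 8 \left(J + 2\right) = - 8 \left(2 + J\right) = -16 - 8 J$)
$Z{\left(A,B \right)} = -1$ ($Z{\left(A,B \right)} = 2 - 3 = -1$)
$D{\left(P,g \right)} = \left(1 + P\right) \left(1 + g\right)$
$k{\left(r,f \right)} = 1 + 2 r^{2} + 4 r$ ($k{\left(r,f \right)} = -1 + 2 \left(1 + r + r + r r\right) = -1 + 2 \left(1 + r + r + r^{2}\right) = -1 + 2 \left(1 + r^{2} + 2 r\right) = -1 + \left(2 + 2 r^{2} + 4 r\right) = 1 + 2 r^{2} + 4 r$)
$\frac{1}{k{\left(539,G{\left(-7,4 \right)} \right)}} = \frac{1}{1 + 2 \cdot 539^{2} + 4 \cdot 539} = \frac{1}{1 + 2 \cdot 290521 + 2156} = \frac{1}{1 + 581042 + 2156} = \frac{1}{583199}$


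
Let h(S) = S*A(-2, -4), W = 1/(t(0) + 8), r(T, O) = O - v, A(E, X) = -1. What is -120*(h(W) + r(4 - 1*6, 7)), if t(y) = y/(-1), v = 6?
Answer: -105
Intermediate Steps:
t(y) = -y (t(y) = y*(-1) = -y)
r(T, O) = -6 + O (r(T, O) = O - 1*6 = O - 6 = -6 + O)
W = ⅛ (W = 1/(-1*0 + 8) = 1/(0 + 8) = 1/8 = ⅛ ≈ 0.12500)
h(S) = -S (h(S) = S*(-1) = -S)
-120*(h(W) + r(4 - 1*6, 7)) = -120*(-1*⅛ + (-6 + 7)) = -120*(-⅛ + 1) = -120*7/8 = -105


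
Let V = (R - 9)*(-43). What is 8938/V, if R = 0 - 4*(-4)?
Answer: -8938/301 ≈ -29.694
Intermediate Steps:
R = 16 (R = 0 + 16 = 16)
V = -301 (V = (16 - 9)*(-43) = 7*(-43) = -301)
8938/V = 8938/(-301) = 8938*(-1/301) = -8938/301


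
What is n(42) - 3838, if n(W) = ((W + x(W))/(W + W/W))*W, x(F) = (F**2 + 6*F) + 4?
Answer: -78430/43 ≈ -1824.0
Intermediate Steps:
x(F) = 4 + F**2 + 6*F
n(W) = W*(4 + W**2 + 7*W)/(1 + W) (n(W) = ((W + (4 + W**2 + 6*W))/(W + W/W))*W = ((4 + W**2 + 7*W)/(W + 1))*W = ((4 + W**2 + 7*W)/(1 + W))*W = W*(4 + W**2 + 7*W)/(1 + W))
n(42) - 3838 = 42*(4 + 42**2 + 7*42)/(1 + 42) - 3838 = 42*(4 + 1764 + 294)/43 - 3838 = 42*(1/43)*2062 - 3838 = 86604/43 - 3838 = -78430/43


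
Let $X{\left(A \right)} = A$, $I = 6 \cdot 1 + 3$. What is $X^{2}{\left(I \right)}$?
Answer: $81$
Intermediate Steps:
$I = 9$ ($I = 6 + 3 = 9$)
$X^{2}{\left(I \right)} = 9^{2} = 81$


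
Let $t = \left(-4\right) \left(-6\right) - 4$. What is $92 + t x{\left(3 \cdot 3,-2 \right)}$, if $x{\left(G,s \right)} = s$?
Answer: $52$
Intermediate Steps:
$t = 20$ ($t = 24 - 4 = 20$)
$92 + t x{\left(3 \cdot 3,-2 \right)} = 92 + 20 \left(-2\right) = 92 - 40 = 52$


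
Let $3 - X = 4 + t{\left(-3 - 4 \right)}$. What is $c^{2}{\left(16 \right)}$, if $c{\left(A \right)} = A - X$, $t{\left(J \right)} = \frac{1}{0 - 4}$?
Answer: $\frac{4489}{16} \approx 280.56$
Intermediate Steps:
$t{\left(J \right)} = - \frac{1}{4}$ ($t{\left(J \right)} = \frac{1}{-4} = - \frac{1}{4}$)
$X = - \frac{3}{4}$ ($X = 3 - \left(4 - \frac{1}{4}\right) = 3 - \frac{15}{4} = - \frac{3}{4} \approx -0.75$)
$c{\left(A \right)} = \frac{3}{4} + A$ ($c{\left(A \right)} = A - - \frac{3}{4} = A + \frac{3}{4} = \frac{3}{4} + A$)
$c^{2}{\left(16 \right)} = \left(\frac{3}{4} + 16\right)^{2} = \left(\frac{67}{4}\right)^{2} = \frac{4489}{16}$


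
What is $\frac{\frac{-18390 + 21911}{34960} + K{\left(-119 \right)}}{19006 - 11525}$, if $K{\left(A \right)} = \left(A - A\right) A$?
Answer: $\frac{3521}{261535760} \approx 1.3463 \cdot 10^{-5}$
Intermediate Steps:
$K{\left(A \right)} = 0$ ($K{\left(A \right)} = 0 A = 0$)
$\frac{\frac{-18390 + 21911}{34960} + K{\left(-119 \right)}}{19006 - 11525} = \frac{\frac{-18390 + 21911}{34960} + 0}{19006 - 11525} = \frac{3521 \cdot \frac{1}{34960} + 0}{7481} = \left(\frac{3521}{34960} + 0\right) \frac{1}{7481} = \frac{3521}{34960} \cdot \frac{1}{7481} = \frac{3521}{261535760}$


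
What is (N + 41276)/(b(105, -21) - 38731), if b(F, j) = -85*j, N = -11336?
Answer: -14970/18473 ≈ -0.81037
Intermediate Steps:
(N + 41276)/(b(105, -21) - 38731) = (-11336 + 41276)/(-85*(-21) - 38731) = 29940/(1785 - 38731) = 29940/(-36946) = 29940*(-1/36946) = -14970/18473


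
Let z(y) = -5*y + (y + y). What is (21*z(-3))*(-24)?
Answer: -4536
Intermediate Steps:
z(y) = -3*y (z(y) = -5*y + 2*y = -3*y)
(21*z(-3))*(-24) = (21*(-3*(-3)))*(-24) = (21*9)*(-24) = 189*(-24) = -4536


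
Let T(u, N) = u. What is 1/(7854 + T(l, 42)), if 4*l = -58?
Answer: 2/15679 ≈ 0.00012756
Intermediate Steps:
l = -29/2 (l = (¼)*(-58) = -29/2 ≈ -14.500)
1/(7854 + T(l, 42)) = 1/(7854 - 29/2) = 1/(15679/2) = 2/15679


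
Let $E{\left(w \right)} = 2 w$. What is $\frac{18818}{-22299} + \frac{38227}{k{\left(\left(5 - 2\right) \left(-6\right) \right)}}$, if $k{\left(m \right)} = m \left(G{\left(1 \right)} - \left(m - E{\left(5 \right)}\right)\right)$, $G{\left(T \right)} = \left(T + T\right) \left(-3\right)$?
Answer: $- \frac{286625267}{2943468} \approx -97.377$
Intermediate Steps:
$G{\left(T \right)} = - 6 T$ ($G{\left(T \right)} = 2 T \left(-3\right) = - 6 T$)
$k{\left(m \right)} = m \left(4 - m\right)$ ($k{\left(m \right)} = m \left(\left(-6\right) 1 - \left(-10 + m\right)\right) = m \left(-6 - \left(-10 + m\right)\right) = m \left(4 - m\right)$)
$\frac{18818}{-22299} + \frac{38227}{k{\left(\left(5 - 2\right) \left(-6\right) \right)}} = \frac{18818}{-22299} + \frac{38227}{\left(5 - 2\right) \left(-6\right) \left(4 - \left(5 - 2\right) \left(-6\right)\right)} = 18818 \left(- \frac{1}{22299}\right) + \frac{38227}{3 \left(-6\right) \left(4 - 3 \left(-6\right)\right)} = - \frac{18818}{22299} + \frac{38227}{\left(-18\right) \left(4 - -18\right)} = - \frac{18818}{22299} + \frac{38227}{\left(-18\right) \left(4 + 18\right)} = - \frac{18818}{22299} + \frac{38227}{\left(-18\right) 22} = - \frac{18818}{22299} + \frac{38227}{-396} = - \frac{18818}{22299} + 38227 \left(- \frac{1}{396}\right) = - \frac{18818}{22299} - \frac{38227}{396} = - \frac{286625267}{2943468}$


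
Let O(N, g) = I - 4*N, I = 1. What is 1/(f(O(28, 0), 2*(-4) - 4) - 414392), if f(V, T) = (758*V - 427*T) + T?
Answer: -1/493418 ≈ -2.0267e-6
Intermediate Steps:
O(N, g) = 1 - 4*N
f(V, T) = -426*T + 758*V (f(V, T) = (-427*T + 758*V) + T = -426*T + 758*V)
1/(f(O(28, 0), 2*(-4) - 4) - 414392) = 1/((-426*(2*(-4) - 4) + 758*(1 - 4*28)) - 414392) = 1/((-426*(-8 - 4) + 758*(1 - 112)) - 414392) = 1/((-426*(-12) + 758*(-111)) - 414392) = 1/((5112 - 84138) - 414392) = 1/(-79026 - 414392) = 1/(-493418) = -1/493418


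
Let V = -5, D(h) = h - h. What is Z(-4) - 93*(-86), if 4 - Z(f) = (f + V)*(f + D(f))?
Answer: 7966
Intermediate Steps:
D(h) = 0
Z(f) = 4 - f*(-5 + f) (Z(f) = 4 - (f - 5)*(f + 0) = 4 - (-5 + f)*f = 4 - f*(-5 + f))
Z(-4) - 93*(-86) = (4 - 1*(-4)**2 + 5*(-4)) - 93*(-86) = (4 - 1*16 - 20) + 7998 = (4 - 16 - 20) + 7998 = -32 + 7998 = 7966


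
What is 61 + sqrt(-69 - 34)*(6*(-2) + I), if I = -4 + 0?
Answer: 61 - 16*I*sqrt(103) ≈ 61.0 - 162.38*I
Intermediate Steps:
I = -4
61 + sqrt(-69 - 34)*(6*(-2) + I) = 61 + sqrt(-69 - 34)*(6*(-2) - 4) = 61 + sqrt(-103)*(-12 - 4) = 61 + (I*sqrt(103))*(-16) = 61 - 16*I*sqrt(103)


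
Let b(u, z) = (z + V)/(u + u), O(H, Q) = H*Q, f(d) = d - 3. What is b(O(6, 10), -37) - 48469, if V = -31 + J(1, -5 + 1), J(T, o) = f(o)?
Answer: -387757/8 ≈ -48470.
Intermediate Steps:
f(d) = -3 + d
J(T, o) = -3 + o
V = -38 (V = -31 + (-3 + (-5 + 1)) = -31 + (-3 - 4) = -31 - 7 = -38)
b(u, z) = (-38 + z)/(2*u) (b(u, z) = (z - 38)/(u + u) = (-38 + z)/((2*u)) = (-38 + z)*(1/(2*u)) = (-38 + z)/(2*u))
b(O(6, 10), -37) - 48469 = (-38 - 37)/(2*((6*10))) - 48469 = (½)*(-75)/60 - 48469 = (½)*(1/60)*(-75) - 48469 = -5/8 - 48469 = -387757/8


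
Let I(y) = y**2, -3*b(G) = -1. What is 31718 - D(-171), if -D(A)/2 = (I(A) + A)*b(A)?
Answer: 51098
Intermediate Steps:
b(G) = 1/3 (b(G) = -1/3*(-1) = 1/3)
D(A) = -2*A/3 - 2*A**2/3 (D(A) = -2*(A**2 + A)/3 = -2*(A + A**2)/3 = -2*(A/3 + A**2/3) = -2*A/3 - 2*A**2/3)
31718 - D(-171) = 31718 - 2*(-171)*(-1 - 1*(-171))/3 = 31718 - 2*(-171)*(-1 + 171)/3 = 31718 - 2*(-171)*170/3 = 31718 - 1*(-19380) = 31718 + 19380 = 51098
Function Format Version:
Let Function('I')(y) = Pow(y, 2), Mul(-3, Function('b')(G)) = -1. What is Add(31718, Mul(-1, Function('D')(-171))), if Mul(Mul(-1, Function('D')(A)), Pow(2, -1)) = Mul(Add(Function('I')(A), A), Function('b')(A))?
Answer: 51098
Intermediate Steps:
Function('b')(G) = Rational(1, 3) (Function('b')(G) = Mul(Rational(-1, 3), -1) = Rational(1, 3))
Function('D')(A) = Add(Mul(Rational(-2, 3), A), Mul(Rational(-2, 3), Pow(A, 2))) (Function('D')(A) = Mul(-2, Mul(Add(Pow(A, 2), A), Rational(1, 3))) = Mul(-2, Mul(Add(A, Pow(A, 2)), Rational(1, 3))) = Mul(-2, Add(Mul(Rational(1, 3), A), Mul(Rational(1, 3), Pow(A, 2)))) = Add(Mul(Rational(-2, 3), A), Mul(Rational(-2, 3), Pow(A, 2))))
Add(31718, Mul(-1, Function('D')(-171))) = Add(31718, Mul(-1, Mul(Rational(2, 3), -171, Add(-1, Mul(-1, -171))))) = Add(31718, Mul(-1, Mul(Rational(2, 3), -171, Add(-1, 171)))) = Add(31718, Mul(-1, Mul(Rational(2, 3), -171, 170))) = Add(31718, Mul(-1, -19380)) = Add(31718, 19380) = 51098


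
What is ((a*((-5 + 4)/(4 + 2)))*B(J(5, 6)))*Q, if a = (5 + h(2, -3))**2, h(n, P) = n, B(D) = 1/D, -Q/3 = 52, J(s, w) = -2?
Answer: -637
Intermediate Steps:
Q = -156 (Q = -3*52 = -156)
a = 49 (a = (5 + 2)**2 = 7**2 = 49)
((a*((-5 + 4)/(4 + 2)))*B(J(5, 6)))*Q = ((49*((-5 + 4)/(4 + 2)))/(-2))*(-156) = ((49*(-1/6))*(-1/2))*(-156) = -49/6*(-1/2)*(-156) = (49/12)*(-156) = -637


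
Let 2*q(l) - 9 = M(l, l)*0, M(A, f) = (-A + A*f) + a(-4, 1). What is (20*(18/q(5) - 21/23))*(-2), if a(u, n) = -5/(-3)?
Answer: -2840/23 ≈ -123.48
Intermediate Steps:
a(u, n) = 5/3 (a(u, n) = -5*(-⅓) = 5/3)
M(A, f) = 5/3 - A + A*f (M(A, f) = (-A + A*f) + 5/3 = 5/3 - A + A*f)
q(l) = 9/2 (q(l) = 9/2 + ((5/3 - l + l*l)*0)/2 = 9/2 + ((5/3 - l + l²)*0)/2 = 9/2 + ((5/3 + l² - l)*0)/2 = 9/2 + (½)*0 = 9/2 + 0 = 9/2)
(20*(18/q(5) - 21/23))*(-2) = (20*(18/(9/2) - 21/23))*(-2) = (20*(18*(2/9) - 21*1/23))*(-2) = (20*(4 - 21/23))*(-2) = (20*(71/23))*(-2) = (1420/23)*(-2) = -2840/23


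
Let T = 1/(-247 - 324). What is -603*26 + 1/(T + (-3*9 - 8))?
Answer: -313341079/19986 ≈ -15678.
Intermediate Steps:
T = -1/571 (T = 1/(-571) = -1/571 ≈ -0.0017513)
-603*26 + 1/(T + (-3*9 - 8)) = -603*26 + 1/(-1/571 + (-3*9 - 8)) = -201*78 + 1/(-1/571 + (-27 - 8)) = -15678 + 1/(-1/571 - 35) = -15678 + 1/(-19986/571) = -15678 - 571/19986 = -313341079/19986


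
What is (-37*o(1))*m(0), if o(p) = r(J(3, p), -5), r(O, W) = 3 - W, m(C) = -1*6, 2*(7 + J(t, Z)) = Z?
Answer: 1776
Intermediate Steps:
J(t, Z) = -7 + Z/2
m(C) = -6
o(p) = 8 (o(p) = 3 - 1*(-5) = 3 + 5 = 8)
(-37*o(1))*m(0) = -37*8*(-6) = -296*(-6) = 1776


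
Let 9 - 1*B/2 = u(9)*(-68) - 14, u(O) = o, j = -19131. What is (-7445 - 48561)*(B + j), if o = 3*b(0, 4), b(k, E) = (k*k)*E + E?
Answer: 977472718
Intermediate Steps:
b(k, E) = E + E*k² (b(k, E) = k²*E + E = E*k² + E = E + E*k²)
o = 12 (o = 3*(4*(1 + 0²)) = 3*(4*(1 + 0)) = 3*(4*1) = 3*4 = 12)
u(O) = 12
B = 1678 (B = 18 - 2*(12*(-68) - 14) = 18 - 2*(-816 - 14) = 18 - 2*(-830) = 18 + 1660 = 1678)
(-7445 - 48561)*(B + j) = (-7445 - 48561)*(1678 - 19131) = -56006*(-17453) = 977472718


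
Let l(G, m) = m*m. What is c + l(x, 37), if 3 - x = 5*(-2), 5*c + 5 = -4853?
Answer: 1987/5 ≈ 397.40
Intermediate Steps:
c = -4858/5 (c = -1 + (⅕)*(-4853) = -1 - 4853/5 = -4858/5 ≈ -971.60)
x = 13 (x = 3 - 5*(-2) = 3 - 1*(-10) = 3 + 10 = 13)
l(G, m) = m²
c + l(x, 37) = -4858/5 + 37² = -4858/5 + 1369 = 1987/5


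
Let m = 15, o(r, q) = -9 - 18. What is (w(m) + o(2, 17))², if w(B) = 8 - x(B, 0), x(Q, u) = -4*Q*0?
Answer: 361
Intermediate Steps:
x(Q, u) = 0
o(r, q) = -27
w(B) = 8 (w(B) = 8 - 1*0 = 8 + 0 = 8)
(w(m) + o(2, 17))² = (8 - 27)² = (-19)² = 361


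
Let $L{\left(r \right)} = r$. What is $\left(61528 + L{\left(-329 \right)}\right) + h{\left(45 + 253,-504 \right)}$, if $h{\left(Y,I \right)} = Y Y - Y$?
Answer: $149705$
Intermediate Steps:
$h{\left(Y,I \right)} = Y^{2} - Y$
$\left(61528 + L{\left(-329 \right)}\right) + h{\left(45 + 253,-504 \right)} = \left(61528 - 329\right) + \left(45 + 253\right) \left(-1 + \left(45 + 253\right)\right) = 61199 + 298 \left(-1 + 298\right) = 61199 + 298 \cdot 297 = 61199 + 88506 = 149705$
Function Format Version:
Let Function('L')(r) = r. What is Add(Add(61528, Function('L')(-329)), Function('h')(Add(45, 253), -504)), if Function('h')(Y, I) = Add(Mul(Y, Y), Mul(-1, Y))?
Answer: 149705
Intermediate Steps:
Function('h')(Y, I) = Add(Pow(Y, 2), Mul(-1, Y))
Add(Add(61528, Function('L')(-329)), Function('h')(Add(45, 253), -504)) = Add(Add(61528, -329), Mul(Add(45, 253), Add(-1, Add(45, 253)))) = Add(61199, Mul(298, Add(-1, 298))) = Add(61199, Mul(298, 297)) = Add(61199, 88506) = 149705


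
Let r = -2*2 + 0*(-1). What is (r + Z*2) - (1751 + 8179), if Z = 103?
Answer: -9728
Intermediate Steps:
r = -4 (r = -4 + 0 = -4)
(r + Z*2) - (1751 + 8179) = (-4 + 103*2) - (1751 + 8179) = (-4 + 206) - 1*9930 = 202 - 9930 = -9728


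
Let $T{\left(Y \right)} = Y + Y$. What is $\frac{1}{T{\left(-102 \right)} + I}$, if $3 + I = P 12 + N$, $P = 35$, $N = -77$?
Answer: $\frac{1}{136} \approx 0.0073529$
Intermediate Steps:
$T{\left(Y \right)} = 2 Y$
$I = 340$ ($I = -3 + \left(35 \cdot 12 - 77\right) = -3 + \left(420 - 77\right) = -3 + 343 = 340$)
$\frac{1}{T{\left(-102 \right)} + I} = \frac{1}{2 \left(-102\right) + 340} = \frac{1}{-204 + 340} = \frac{1}{136}$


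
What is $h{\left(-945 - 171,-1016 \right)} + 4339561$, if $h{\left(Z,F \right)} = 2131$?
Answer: $4341692$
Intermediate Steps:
$h{\left(-945 - 171,-1016 \right)} + 4339561 = 2131 + 4339561 = 4341692$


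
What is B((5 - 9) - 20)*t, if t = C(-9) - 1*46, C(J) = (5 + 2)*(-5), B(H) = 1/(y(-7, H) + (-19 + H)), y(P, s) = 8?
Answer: 81/35 ≈ 2.3143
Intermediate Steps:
B(H) = 1/(-11 + H) (B(H) = 1/(8 + (-19 + H)) = 1/(-11 + H))
C(J) = -35 (C(J) = 7*(-5) = -35)
t = -81 (t = -35 - 1*46 = -35 - 46 = -81)
B((5 - 9) - 20)*t = -81/(-11 + ((5 - 9) - 20)) = -81/(-11 + (-4 - 20)) = -81/(-11 - 24) = -81/(-35) = -1/35*(-81) = 81/35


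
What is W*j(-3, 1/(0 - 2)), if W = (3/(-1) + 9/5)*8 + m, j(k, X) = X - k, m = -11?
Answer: -103/2 ≈ -51.500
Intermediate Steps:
W = -103/5 (W = (3/(-1) + 9/5)*8 - 11 = (3*(-1) + 9*(⅕))*8 - 11 = (-3 + 9/5)*8 - 11 = -6/5*8 - 11 = -48/5 - 11 = -103/5 ≈ -20.600)
W*j(-3, 1/(0 - 2)) = -103*(1/(0 - 2) - 1*(-3))/5 = -103*(1/(-2) + 3)/5 = -103*(-½ + 3)/5 = -103/5*5/2 = -103/2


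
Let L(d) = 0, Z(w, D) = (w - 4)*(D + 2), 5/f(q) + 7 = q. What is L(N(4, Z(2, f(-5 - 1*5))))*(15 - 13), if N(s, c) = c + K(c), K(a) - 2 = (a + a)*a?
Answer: 0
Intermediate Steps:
f(q) = 5/(-7 + q)
K(a) = 2 + 2*a**2 (K(a) = 2 + (a + a)*a = 2 + (2*a)*a = 2 + 2*a**2)
Z(w, D) = (-4 + w)*(2 + D)
N(s, c) = 2 + c + 2*c**2 (N(s, c) = c + (2 + 2*c**2) = 2 + c + 2*c**2)
L(N(4, Z(2, f(-5 - 1*5))))*(15 - 13) = 0*(15 - 13) = 0*2 = 0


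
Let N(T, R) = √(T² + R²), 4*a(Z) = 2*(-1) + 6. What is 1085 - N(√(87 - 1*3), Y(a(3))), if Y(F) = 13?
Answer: 1085 - √253 ≈ 1069.1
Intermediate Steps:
a(Z) = 1 (a(Z) = (2*(-1) + 6)/4 = (-2 + 6)/4 = (¼)*4 = 1)
N(T, R) = √(R² + T²)
1085 - N(√(87 - 1*3), Y(a(3))) = 1085 - √(13² + (√(87 - 1*3))²) = 1085 - √(169 + (√(87 - 3))²) = 1085 - √(169 + (√84)²) = 1085 - √(169 + (2*√21)²) = 1085 - √(169 + 84) = 1085 - √253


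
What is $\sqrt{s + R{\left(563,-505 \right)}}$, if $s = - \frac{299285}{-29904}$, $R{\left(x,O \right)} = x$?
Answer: $\frac{\sqrt{653586897}}{1068} \approx 23.938$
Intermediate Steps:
$s = \frac{42755}{4272}$ ($s = \left(-299285\right) \left(- \frac{1}{29904}\right) = \frac{42755}{4272} \approx 10.008$)
$\sqrt{s + R{\left(563,-505 \right)}} = \sqrt{\frac{42755}{4272} + 563} = \sqrt{\frac{2447891}{4272}} = \frac{\sqrt{653586897}}{1068}$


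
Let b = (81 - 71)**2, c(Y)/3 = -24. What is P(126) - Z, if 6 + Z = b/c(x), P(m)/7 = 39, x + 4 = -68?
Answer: 5047/18 ≈ 280.39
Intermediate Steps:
x = -72 (x = -4 - 68 = -72)
c(Y) = -72 (c(Y) = 3*(-24) = -72)
P(m) = 273 (P(m) = 7*39 = 273)
b = 100 (b = 10**2 = 100)
Z = -133/18 (Z = -6 + 100/(-72) = -6 + 100*(-1/72) = -6 - 25/18 = -133/18 ≈ -7.3889)
P(126) - Z = 273 - 1*(-133/18) = 273 + 133/18 = 5047/18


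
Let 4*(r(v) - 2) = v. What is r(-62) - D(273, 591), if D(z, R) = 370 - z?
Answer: -221/2 ≈ -110.50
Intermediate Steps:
r(v) = 2 + v/4
r(-62) - D(273, 591) = (2 + (¼)*(-62)) - (370 - 1*273) = (2 - 31/2) - (370 - 273) = -27/2 - 1*97 = -27/2 - 97 = -221/2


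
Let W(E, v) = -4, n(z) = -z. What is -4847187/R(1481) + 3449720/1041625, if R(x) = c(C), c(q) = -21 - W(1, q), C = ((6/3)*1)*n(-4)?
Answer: 1009801960823/3541525 ≈ 2.8513e+5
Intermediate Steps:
C = 8 (C = ((6/3)*1)*(-1*(-4)) = ((6*(1/3))*1)*4 = (2*1)*4 = 2*4 = 8)
c(q) = -17 (c(q) = -21 - 1*(-4) = -21 + 4 = -17)
R(x) = -17
-4847187/R(1481) + 3449720/1041625 = -4847187/(-17) + 3449720/1041625 = -4847187*(-1/17) + 3449720*(1/1041625) = 4847187/17 + 689944/208325 = 1009801960823/3541525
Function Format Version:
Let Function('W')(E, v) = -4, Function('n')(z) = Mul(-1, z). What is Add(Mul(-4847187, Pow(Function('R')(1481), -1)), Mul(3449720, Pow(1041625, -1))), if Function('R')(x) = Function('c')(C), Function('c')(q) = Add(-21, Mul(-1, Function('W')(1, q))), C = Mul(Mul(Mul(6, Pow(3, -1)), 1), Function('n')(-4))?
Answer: Rational(1009801960823, 3541525) ≈ 2.8513e+5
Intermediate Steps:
C = 8 (C = Mul(Mul(Mul(6, Pow(3, -1)), 1), Mul(-1, -4)) = Mul(Mul(Mul(6, Rational(1, 3)), 1), 4) = Mul(Mul(2, 1), 4) = Mul(2, 4) = 8)
Function('c')(q) = -17 (Function('c')(q) = Add(-21, Mul(-1, -4)) = Add(-21, 4) = -17)
Function('R')(x) = -17
Add(Mul(-4847187, Pow(Function('R')(1481), -1)), Mul(3449720, Pow(1041625, -1))) = Add(Mul(-4847187, Pow(-17, -1)), Mul(3449720, Pow(1041625, -1))) = Add(Mul(-4847187, Rational(-1, 17)), Mul(3449720, Rational(1, 1041625))) = Add(Rational(4847187, 17), Rational(689944, 208325)) = Rational(1009801960823, 3541525)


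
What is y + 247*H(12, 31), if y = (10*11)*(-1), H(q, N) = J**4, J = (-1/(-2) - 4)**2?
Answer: 1423877687/256 ≈ 5.5620e+6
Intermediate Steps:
J = 49/4 (J = (-1*(-1/2) - 4)**2 = (1/2 - 4)**2 = (-7/2)**2 = 49/4 ≈ 12.250)
H(q, N) = 5764801/256 (H(q, N) = (49/4)**4 = 5764801/256)
y = -110 (y = 110*(-1) = -110)
y + 247*H(12, 31) = -110 + 247*(5764801/256) = -110 + 1423905847/256 = 1423877687/256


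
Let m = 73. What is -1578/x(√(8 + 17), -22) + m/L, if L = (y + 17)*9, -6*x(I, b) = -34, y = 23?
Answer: -1702999/6120 ≈ -278.27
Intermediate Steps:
x(I, b) = 17/3 (x(I, b) = -⅙*(-34) = 17/3)
L = 360 (L = (23 + 17)*9 = 40*9 = 360)
-1578/x(√(8 + 17), -22) + m/L = -1578/17/3 + 73/360 = -1578*3/17 + 73*(1/360) = -4734/17 + 73/360 = -1702999/6120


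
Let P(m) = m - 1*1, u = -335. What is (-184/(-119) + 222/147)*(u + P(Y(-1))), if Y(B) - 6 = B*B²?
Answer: -842726/833 ≈ -1011.7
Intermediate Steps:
Y(B) = 6 + B³ (Y(B) = 6 + B*B² = 6 + B³)
P(m) = -1 + m (P(m) = m - 1 = -1 + m)
(-184/(-119) + 222/147)*(u + P(Y(-1))) = (-184/(-119) + 222/147)*(-335 + (-1 + (6 + (-1)³))) = (-184*(-1/119) + 222*(1/147))*(-335 + (-1 + (6 - 1))) = (184/119 + 74/49)*(-335 + (-1 + 5)) = 2546*(-335 + 4)/833 = (2546/833)*(-331) = -842726/833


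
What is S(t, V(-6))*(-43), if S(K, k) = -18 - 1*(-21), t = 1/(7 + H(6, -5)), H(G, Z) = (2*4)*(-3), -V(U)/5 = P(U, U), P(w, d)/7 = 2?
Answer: -129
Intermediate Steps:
P(w, d) = 14 (P(w, d) = 7*2 = 14)
V(U) = -70 (V(U) = -5*14 = -70)
H(G, Z) = -24 (H(G, Z) = 8*(-3) = -24)
t = -1/17 (t = 1/(7 - 24) = 1/(-17) = -1/17 ≈ -0.058824)
S(K, k) = 3 (S(K, k) = -18 + 21 = 3)
S(t, V(-6))*(-43) = 3*(-43) = -129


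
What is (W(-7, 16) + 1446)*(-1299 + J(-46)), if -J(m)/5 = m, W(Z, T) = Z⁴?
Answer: -4112443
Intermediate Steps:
J(m) = -5*m
(W(-7, 16) + 1446)*(-1299 + J(-46)) = ((-7)⁴ + 1446)*(-1299 - 5*(-46)) = (2401 + 1446)*(-1299 + 230) = 3847*(-1069) = -4112443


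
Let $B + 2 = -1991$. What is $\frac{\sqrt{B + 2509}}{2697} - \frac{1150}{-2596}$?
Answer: $\frac{575}{1298} + \frac{2 \sqrt{129}}{2697} \approx 0.45141$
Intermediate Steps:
$B = -1993$ ($B = -2 - 1991 = -1993$)
$\frac{\sqrt{B + 2509}}{2697} - \frac{1150}{-2596} = \frac{\sqrt{-1993 + 2509}}{2697} - \frac{1150}{-2596} = \sqrt{516} \cdot \frac{1}{2697} - - \frac{575}{1298} = 2 \sqrt{129} \cdot \frac{1}{2697} + \frac{575}{1298} = \frac{2 \sqrt{129}}{2697} + \frac{575}{1298} = \frac{575}{1298} + \frac{2 \sqrt{129}}{2697}$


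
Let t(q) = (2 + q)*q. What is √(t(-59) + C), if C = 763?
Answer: √4126 ≈ 64.234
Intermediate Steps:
t(q) = q*(2 + q)
√(t(-59) + C) = √(-59*(2 - 59) + 763) = √(-59*(-57) + 763) = √(3363 + 763) = √4126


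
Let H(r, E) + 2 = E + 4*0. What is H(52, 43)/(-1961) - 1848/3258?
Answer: -626251/1064823 ≈ -0.58813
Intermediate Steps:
H(r, E) = -2 + E (H(r, E) = -2 + (E + 4*0) = -2 + (E + 0) = -2 + E)
H(52, 43)/(-1961) - 1848/3258 = (-2 + 43)/(-1961) - 1848/3258 = 41*(-1/1961) - 1848*1/3258 = -41/1961 - 308/543 = -626251/1064823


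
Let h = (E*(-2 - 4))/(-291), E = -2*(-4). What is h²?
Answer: 256/9409 ≈ 0.027208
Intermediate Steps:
E = 8
h = 16/97 (h = (8*(-2 - 4))/(-291) = (8*(-6))*(-1/291) = -48*(-1/291) = 16/97 ≈ 0.16495)
h² = (16/97)² = 256/9409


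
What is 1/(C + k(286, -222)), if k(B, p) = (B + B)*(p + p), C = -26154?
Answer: -1/280122 ≈ -3.5699e-6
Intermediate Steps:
k(B, p) = 4*B*p (k(B, p) = (2*B)*(2*p) = 4*B*p)
1/(C + k(286, -222)) = 1/(-26154 + 4*286*(-222)) = 1/(-26154 - 253968) = 1/(-280122) = -1/280122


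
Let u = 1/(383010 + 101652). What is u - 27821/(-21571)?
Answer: 13483803073/10454644002 ≈ 1.2897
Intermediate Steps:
u = 1/484662 ≈ 2.0633e-6
u - 27821/(-21571) = 1/484662 - 27821/(-21571) = 1/484662 - 27821*(-1/21571) = 1/484662 + 27821/21571 = 13483803073/10454644002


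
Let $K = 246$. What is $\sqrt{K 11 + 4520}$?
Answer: $\sqrt{7226} \approx 85.006$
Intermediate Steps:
$\sqrt{K 11 + 4520} = \sqrt{246 \cdot 11 + 4520} = \sqrt{2706 + 4520} = \sqrt{7226}$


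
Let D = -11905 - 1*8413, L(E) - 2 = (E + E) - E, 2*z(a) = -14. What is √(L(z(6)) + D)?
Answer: I*√20323 ≈ 142.56*I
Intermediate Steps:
z(a) = -7 (z(a) = (½)*(-14) = -7)
L(E) = 2 + E (L(E) = 2 + ((E + E) - E) = 2 + (2*E - E) = 2 + E)
D = -20318 (D = -11905 - 8413 = -20318)
√(L(z(6)) + D) = √((2 - 7) - 20318) = √(-5 - 20318) = √(-20323) = I*√20323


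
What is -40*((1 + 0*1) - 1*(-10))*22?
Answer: -9680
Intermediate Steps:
-40*((1 + 0*1) - 1*(-10))*22 = -40*((1 + 0) + 10)*22 = -40*(1 + 10)*22 = -40*11*22 = -440*22 = -9680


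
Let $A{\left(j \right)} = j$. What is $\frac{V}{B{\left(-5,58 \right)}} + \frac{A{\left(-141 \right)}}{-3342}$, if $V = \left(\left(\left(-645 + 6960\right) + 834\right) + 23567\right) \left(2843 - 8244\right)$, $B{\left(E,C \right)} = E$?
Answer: $\frac{184809387459}{5570} \approx 3.3179 \cdot 10^{7}$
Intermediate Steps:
$V = -165897116$ ($V = \left(\left(6315 + 834\right) + 23567\right) \left(-5401\right) = \left(7149 + 23567\right) \left(-5401\right) = 30716 \left(-5401\right) = -165897116$)
$\frac{V}{B{\left(-5,58 \right)}} + \frac{A{\left(-141 \right)}}{-3342} = - \frac{165897116}{-5} - \frac{141}{-3342} = \left(-165897116\right) \left(- \frac{1}{5}\right) - - \frac{47}{1114} = \frac{165897116}{5} + \frac{47}{1114} = \frac{184809387459}{5570}$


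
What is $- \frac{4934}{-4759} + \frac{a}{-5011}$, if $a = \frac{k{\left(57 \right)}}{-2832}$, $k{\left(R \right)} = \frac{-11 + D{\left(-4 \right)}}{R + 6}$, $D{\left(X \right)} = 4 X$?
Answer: $\frac{163377997833}{157583282192} \approx 1.0368$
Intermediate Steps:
$k{\left(R \right)} = - \frac{27}{6 + R}$ ($k{\left(R \right)} = \frac{-11 + 4 \left(-4\right)}{R + 6} = \frac{-11 - 16}{6 + R} = - \frac{27}{6 + R}$)
$a = \frac{1}{6608}$ ($a = \frac{\left(-27\right) \frac{1}{6 + 57}}{-2832} = - \frac{27}{63} \left(- \frac{1}{2832}\right) = \left(-27\right) \frac{1}{63} \left(- \frac{1}{2832}\right) = \left(- \frac{3}{7}\right) \left(- \frac{1}{2832}\right) = \frac{1}{6608} \approx 0.00015133$)
$- \frac{4934}{-4759} + \frac{a}{-5011} = - \frac{4934}{-4759} + \frac{1}{6608 \left(-5011\right)} = \left(-4934\right) \left(- \frac{1}{4759}\right) + \frac{1}{6608} \left(- \frac{1}{5011}\right) = \frac{4934}{4759} - \frac{1}{33112688} = \frac{163377997833}{157583282192}$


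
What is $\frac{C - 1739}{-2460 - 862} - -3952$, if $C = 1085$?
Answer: $\frac{6564599}{1661} \approx 3952.2$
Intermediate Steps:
$\frac{C - 1739}{-2460 - 862} - -3952 = \frac{1085 - 1739}{-2460 - 862} - -3952 = - \frac{654}{-3322} + 3952 = \left(-654\right) \left(- \frac{1}{3322}\right) + 3952 = \frac{327}{1661} + 3952 = \frac{6564599}{1661}$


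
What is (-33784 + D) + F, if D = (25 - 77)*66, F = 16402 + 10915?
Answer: -9899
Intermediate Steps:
F = 27317
D = -3432 (D = -52*66 = -3432)
(-33784 + D) + F = (-33784 - 3432) + 27317 = -37216 + 27317 = -9899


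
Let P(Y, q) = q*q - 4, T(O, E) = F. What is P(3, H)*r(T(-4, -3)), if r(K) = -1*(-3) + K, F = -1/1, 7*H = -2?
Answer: -384/49 ≈ -7.8367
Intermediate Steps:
H = -2/7 (H = (1/7)*(-2) = -2/7 ≈ -0.28571)
F = -1 (F = -1*1 = -1)
T(O, E) = -1
P(Y, q) = -4 + q**2 (P(Y, q) = q**2 - 4 = -4 + q**2)
r(K) = 3 + K
P(3, H)*r(T(-4, -3)) = (-4 + (-2/7)**2)*(3 - 1) = (-4 + 4/49)*2 = -192/49*2 = -384/49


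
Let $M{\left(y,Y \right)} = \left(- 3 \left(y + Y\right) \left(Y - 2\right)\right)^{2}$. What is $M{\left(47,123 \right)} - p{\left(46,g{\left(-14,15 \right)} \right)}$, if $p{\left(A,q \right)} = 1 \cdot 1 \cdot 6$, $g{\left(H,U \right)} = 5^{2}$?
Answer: $3808124094$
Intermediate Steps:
$g{\left(H,U \right)} = 25$
$p{\left(A,q \right)} = 6$ ($p{\left(A,q \right)} = 1 \cdot 6 = 6$)
$M{\left(y,Y \right)} = 9 \left(-2 + Y\right)^{2} \left(Y + y\right)^{2}$ ($M{\left(y,Y \right)} = \left(- 3 \left(Y + y\right) \left(-2 + Y\right)\right)^{2} = \left(- 3 \left(-2 + Y\right) \left(Y + y\right)\right)^{2} = 9 \left(-2 + Y\right)^{2} \left(Y + y\right)^{2}$)
$M{\left(47,123 \right)} - p{\left(46,g{\left(-14,15 \right)} \right)} = 9 \left(-2 + 123\right)^{2} \left(123 + 47\right)^{2} - 6 = 9 \cdot 121^{2} \cdot 170^{2} - 6 = 9 \cdot 14641 \cdot 28900 - 6 = 3808124100 - 6 = 3808124094$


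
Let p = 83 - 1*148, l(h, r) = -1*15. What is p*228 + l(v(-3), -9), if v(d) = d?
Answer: -14835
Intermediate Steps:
l(h, r) = -15
p = -65 (p = 83 - 148 = -65)
p*228 + l(v(-3), -9) = -65*228 - 15 = -14820 - 15 = -14835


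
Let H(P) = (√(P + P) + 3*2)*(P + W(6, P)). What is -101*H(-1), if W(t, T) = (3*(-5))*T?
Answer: -8484 - 1414*I*√2 ≈ -8484.0 - 1999.7*I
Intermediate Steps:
W(t, T) = -15*T
H(P) = -14*P*(6 + √2*√P) (H(P) = (√(P + P) + 3*2)*(P - 15*P) = (√(2*P) + 6)*(-14*P) = (√2*√P + 6)*(-14*P) = (6 + √2*√P)*(-14*P) = -14*P*(6 + √2*√P))
-101*H(-1) = -101*(-84*(-1) - 14*√2*(-1)^(3/2)) = -101*(84 - 14*√2*(-I)) = -101*(84 + 14*I*√2) = -8484 - 1414*I*√2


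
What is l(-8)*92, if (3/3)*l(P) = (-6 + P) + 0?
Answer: -1288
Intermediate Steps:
l(P) = -6 + P (l(P) = (-6 + P) + 0 = -6 + P)
l(-8)*92 = (-6 - 8)*92 = -14*92 = -1288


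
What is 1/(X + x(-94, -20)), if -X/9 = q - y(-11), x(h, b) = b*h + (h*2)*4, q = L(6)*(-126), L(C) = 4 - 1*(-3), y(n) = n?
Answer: 1/8967 ≈ 0.00011152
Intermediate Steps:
L(C) = 7 (L(C) = 4 + 3 = 7)
q = -882 (q = 7*(-126) = -882)
x(h, b) = 8*h + b*h (x(h, b) = b*h + (2*h)*4 = b*h + 8*h = 8*h + b*h)
X = 7839 (X = -9*(-882 - 1*(-11)) = -9*(-882 + 11) = -9*(-871) = 7839)
1/(X + x(-94, -20)) = 1/(7839 - 94*(8 - 20)) = 1/(7839 - 94*(-12)) = 1/(7839 + 1128) = 1/8967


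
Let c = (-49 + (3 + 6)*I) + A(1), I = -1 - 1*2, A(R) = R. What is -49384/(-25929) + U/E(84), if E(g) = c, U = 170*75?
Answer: -4358546/25929 ≈ -168.10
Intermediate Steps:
U = 12750
I = -3 (I = -1 - 2 = -3)
c = -75 (c = (-49 + (3 + 6)*(-3)) + 1 = (-49 + 9*(-3)) + 1 = (-49 - 27) + 1 = -76 + 1 = -75)
E(g) = -75
-49384/(-25929) + U/E(84) = -49384/(-25929) + 12750/(-75) = -49384*(-1/25929) + 12750*(-1/75) = 49384/25929 - 170 = -4358546/25929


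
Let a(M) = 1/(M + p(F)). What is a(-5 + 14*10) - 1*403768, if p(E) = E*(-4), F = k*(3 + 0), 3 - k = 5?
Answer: -64199111/159 ≈ -4.0377e+5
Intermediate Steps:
k = -2 (k = 3 - 1*5 = 3 - 5 = -2)
F = -6 (F = -2*(3 + 0) = -2*3 = -6)
p(E) = -4*E
a(M) = 1/(24 + M) (a(M) = 1/(M - 4*(-6)) = 1/(M + 24) = 1/(24 + M))
a(-5 + 14*10) - 1*403768 = 1/(24 + (-5 + 14*10)) - 1*403768 = 1/(24 + (-5 + 140)) - 403768 = 1/(24 + 135) - 403768 = 1/159 - 403768 = -64199111/159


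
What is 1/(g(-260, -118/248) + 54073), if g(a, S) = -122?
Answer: 1/53951 ≈ 1.8535e-5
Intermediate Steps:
1/(g(-260, -118/248) + 54073) = 1/(-122 + 54073) = 1/53951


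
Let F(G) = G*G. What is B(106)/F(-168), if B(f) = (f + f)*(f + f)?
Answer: 2809/1764 ≈ 1.5924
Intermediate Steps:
B(f) = 4*f**2 (B(f) = (2*f)*(2*f) = 4*f**2)
F(G) = G**2
B(106)/F(-168) = (4*106**2)/((-168)**2) = (4*11236)/28224 = 44944*(1/28224) = 2809/1764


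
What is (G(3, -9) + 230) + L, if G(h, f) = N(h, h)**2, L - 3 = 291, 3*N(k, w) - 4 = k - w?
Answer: 4732/9 ≈ 525.78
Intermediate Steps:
N(k, w) = 4/3 - w/3 + k/3 (N(k, w) = 4/3 + (k - w)/3 = 4/3 + (-w/3 + k/3) = 4/3 - w/3 + k/3)
L = 294 (L = 3 + 291 = 294)
G(h, f) = 16/9 (G(h, f) = (4/3 - h/3 + h/3)**2 = (4/3)**2 = 16/9)
(G(3, -9) + 230) + L = (16/9 + 230) + 294 = 2086/9 + 294 = 4732/9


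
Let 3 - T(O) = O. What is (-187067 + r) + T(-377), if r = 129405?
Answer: -57282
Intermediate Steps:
T(O) = 3 - O
(-187067 + r) + T(-377) = (-187067 + 129405) + (3 - 1*(-377)) = -57662 + (3 + 377) = -57662 + 380 = -57282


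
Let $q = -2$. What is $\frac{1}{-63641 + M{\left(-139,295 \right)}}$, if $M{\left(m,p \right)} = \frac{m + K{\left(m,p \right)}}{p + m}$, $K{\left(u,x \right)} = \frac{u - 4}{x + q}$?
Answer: $- \frac{22854}{1454471849} \approx -1.5713 \cdot 10^{-5}$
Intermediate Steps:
$K{\left(u,x \right)} = \frac{-4 + u}{-2 + x}$ ($K{\left(u,x \right)} = \frac{u - 4}{x - 2} = \frac{-4 + u}{-2 + x}$)
$M{\left(m,p \right)} = \frac{m + \frac{-4 + m}{-2 + p}}{m + p}$ ($M{\left(m,p \right)} = \frac{m + \frac{-4 + m}{-2 + p}}{p + m} = \frac{m + \frac{-4 + m}{-2 + p}}{m + p}$)
$\frac{1}{-63641 + M{\left(-139,295 \right)}} = \frac{1}{-63641 + \frac{-4 - 139 - 139 \left(-2 + 295\right)}{\left(-2 + 295\right) \left(-139 + 295\right)}} = \frac{1}{-63641 + \frac{-4 - 139 - 40727}{293 \cdot 156}} = \frac{1}{-63641 + \frac{1}{293} \cdot \frac{1}{156} \left(-4 - 139 - 40727\right)} = \frac{1}{-63641 + \frac{1}{293} \cdot \frac{1}{156} \left(-40870\right)} = \frac{1}{-63641 - \frac{20435}{22854}} = \frac{1}{- \frac{1454471849}{22854}} = - \frac{22854}{1454471849}$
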